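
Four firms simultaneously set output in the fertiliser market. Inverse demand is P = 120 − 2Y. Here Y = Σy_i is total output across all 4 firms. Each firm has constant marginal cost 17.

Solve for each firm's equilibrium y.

10.3

A representative firm's profit is π_i = y_i(120 − 2Y) − 17y_i, with Y = y_i + Σ_{j≠i} y_j.
First-order condition: 103 − 4y_i − 2Σ_{j≠i} y_j = 0.
With identical firms, set every y_j = y: then 103 − 4y − 6y = 0, i.e. y = 103/10 = 10.3.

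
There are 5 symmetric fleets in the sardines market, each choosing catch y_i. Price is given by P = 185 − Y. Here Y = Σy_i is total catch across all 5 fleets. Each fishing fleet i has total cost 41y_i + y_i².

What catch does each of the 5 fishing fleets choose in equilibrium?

A representative fishing fleet's profit is π_i = y_i(185 − Y) − 41y_i − y_i², with Y = y_i + Σ_{j≠i} y_j.
First-order condition: 144 − 4y_i − Σ_{j≠i} y_j = 0.
Imposing symmetry (y_j = y for all j) turns Σ_{j≠i} y_j into 4y, so 144 = 8y and y = 18.

18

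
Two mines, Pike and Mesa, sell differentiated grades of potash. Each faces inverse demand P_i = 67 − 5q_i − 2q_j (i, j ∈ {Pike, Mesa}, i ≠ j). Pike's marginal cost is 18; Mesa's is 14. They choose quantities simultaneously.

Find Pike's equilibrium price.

38

Mine Pike's profit: π = q_{Pike}(67 − 5q_{Pike} − 2q_{Mesa}) − 18q_{Pike}.
∂π/∂q_{Pike} = 49 − 10q_{Pike} − 2q_{Mesa} = 0 ⇒ q_{Pike} = 4.9 − 0.2q_{Mesa}.
Similarly q_{Mesa} = 5.3 − 0.2q_{Pike}.
Solving the two reaction functions simultaneously: (1 − (−0.2)(−0.2))q_{Pike} = 4.9 − 0.2·5.3, so 0.96q_{Pike} = 3.84 and q_{Pike} = 4.
Then q_{Mesa} = 5.3 − 0.2·4 = 4.5.
P_{Pike} = 67 − 5·4 − 2·4.5 = 38.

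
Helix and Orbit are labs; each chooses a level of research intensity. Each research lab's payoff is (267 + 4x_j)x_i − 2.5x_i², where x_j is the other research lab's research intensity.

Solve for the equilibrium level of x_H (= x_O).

267

Helix's payoff is (267 + 4x_O)x_H − 2.5x_H².
∂π/∂x_H = 267 + 4x_O − 5x_H = 0, so x_H = 53.4 + 0.8x_O.
Setting x_H = x_O in the reaction function: x_H = 53.4 + 0.8x_H, so x_H = 53.4 / 0.2 = 267.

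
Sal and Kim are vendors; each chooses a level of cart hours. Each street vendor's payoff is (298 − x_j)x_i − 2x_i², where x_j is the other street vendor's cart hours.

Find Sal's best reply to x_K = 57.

60.25

Sal's payoff is (298 − x_K)x_S − 2x_S².
∂π/∂x_S = 298 − x_K − 4x_S = 0, so x_S = 74.5 − 0.25x_K.
At x_K = 57: x_S = 74.5 − 0.25·57 = 60.25.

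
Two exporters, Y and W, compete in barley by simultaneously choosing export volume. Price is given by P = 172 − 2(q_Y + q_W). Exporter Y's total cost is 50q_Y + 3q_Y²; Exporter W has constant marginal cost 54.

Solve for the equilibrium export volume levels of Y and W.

7, 26

Exporter Y's profit: π = q_Y(172 − 2(q_Y + q_W)) − 50q_Y − 3q_Y².
∂π/∂q_Y = 122 − 10q_Y − 2q_W = 0, so q_Y = 12.2 − 0.2q_W.
For W: ∂π/∂q_W = 118 − 4q_W − 2q_Y = 0 ⇒ q_W = 29.5 − 0.5q_Y.
Solving the two reaction functions simultaneously: (1 − (−0.2)(−0.5))q_Y = 12.2 − 0.2·29.5, so 0.9q_Y = 6.3 and q_Y = 7.
Then q_W = 29.5 − 0.5·7 = 26.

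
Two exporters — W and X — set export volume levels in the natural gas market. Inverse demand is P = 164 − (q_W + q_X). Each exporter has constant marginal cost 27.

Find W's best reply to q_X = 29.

Exporter W's profit: π = q_W(164 − (q_W + q_X)) − 27q_W.
∂π/∂q_W = 137 − 2q_W − q_X = 0, so q_W = 68.5 − 0.5q_X.
At q_X = 29: q_W = 68.5 − 0.5·29 = 54.

54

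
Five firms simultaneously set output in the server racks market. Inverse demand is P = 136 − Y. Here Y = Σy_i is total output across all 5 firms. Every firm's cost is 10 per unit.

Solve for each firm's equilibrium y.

A representative firm's profit is π_i = y_i(136 − Y) − 10y_i, with Y = y_i + Σ_{j≠i} y_j.
First-order condition: 126 − 2y_i − Σ_{j≠i} y_j = 0.
In a symmetric equilibrium every firm chooses the same y, so Σ_{j≠i} y_j = 4y. The condition becomes 126 − 6y = 0, giving y = 126/6 = 21.

21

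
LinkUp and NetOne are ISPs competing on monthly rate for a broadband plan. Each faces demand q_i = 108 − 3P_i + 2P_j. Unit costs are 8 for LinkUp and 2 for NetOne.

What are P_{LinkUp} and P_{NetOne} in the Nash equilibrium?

LinkUp's profit: π = (P_{LinkUp} − 8)(108 − 3P_{LinkUp} + 2P_{NetOne}).
∂π/∂P_{LinkUp} = 132 − 6P_{LinkUp} + 2P_{NetOne} = 0 ⇒ P_{LinkUp} = 22 + (1/3)P_{NetOne}.
Similarly P_{NetOne} = 19 + (1/3)P_{LinkUp}.
Solving the two reaction functions simultaneously: (1 − (1/3)(1/3))P_{LinkUp} = 22 + (1/3)·19, so (8/9)P_{LinkUp} = 85/3 and P_{LinkUp} = 31.875.
Then P_{NetOne} = 19 + (1/3)·31.875 = 29.625.

31.875, 29.625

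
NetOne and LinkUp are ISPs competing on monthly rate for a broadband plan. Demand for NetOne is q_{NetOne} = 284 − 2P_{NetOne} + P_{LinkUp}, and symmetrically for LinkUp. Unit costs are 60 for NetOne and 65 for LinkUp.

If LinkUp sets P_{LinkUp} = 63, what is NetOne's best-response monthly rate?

NetOne's profit: π = (P_{NetOne} − 60)(284 − 2P_{NetOne} + P_{LinkUp}).
∂π/∂P_{NetOne} = 404 − 4P_{NetOne} + P_{LinkUp} = 0 ⇒ P_{NetOne} = 101 + 0.25P_{LinkUp}.
At P_{LinkUp} = 63: P_{NetOne} = 101 + 0.25·63 = 116.75.

116.75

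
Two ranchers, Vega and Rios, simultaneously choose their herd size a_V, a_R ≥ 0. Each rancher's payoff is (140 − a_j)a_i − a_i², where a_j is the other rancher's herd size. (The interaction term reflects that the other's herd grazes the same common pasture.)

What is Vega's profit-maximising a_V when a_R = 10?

Vega's payoff is (140 − a_R)a_V − a_V².
∂π/∂a_V = 140 − a_R − 2a_V = 0, so a_V = 70 − 0.5a_R.
At a_R = 10: a_V = 70 − 0.5·10 = 65.

65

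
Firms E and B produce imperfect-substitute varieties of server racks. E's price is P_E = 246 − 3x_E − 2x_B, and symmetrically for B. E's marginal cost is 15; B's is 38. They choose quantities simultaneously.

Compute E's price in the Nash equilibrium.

105.9375

Firm E's profit: π = x_E(246 − 3x_E − 2x_B) − 15x_E.
∂π/∂x_E = 231 − 6x_E − 2x_B = 0 ⇒ x_E = 38.5 − (1/3)x_B.
Similarly x_B = 104/3 − (1/3)x_E.
Plugging x_B into E's best response: x_E = 38.5 − (1/3)(104/3 − (1/3)x_E) ⇒ (8/9)x_E = 485/18, so x_E = 30.3125.
Then x_B = 104/3 − (1/3)·30.3125 = 24.5625.
P_E = 246 − 3·30.3125 − 2·24.5625 = 105.9375.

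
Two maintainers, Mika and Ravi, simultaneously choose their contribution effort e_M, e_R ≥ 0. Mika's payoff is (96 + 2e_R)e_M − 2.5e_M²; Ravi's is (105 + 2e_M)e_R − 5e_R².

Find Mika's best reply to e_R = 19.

Expanding Mika's payoff: 96e_M + 2e_Re_M − 2.5e_M².
∂π/∂e_M = 96 + 2e_R − 5e_M = 0, so e_M = 19.2 + 0.4e_R.
At e_R = 19: e_M = 19.2 + 0.4·19 = 26.8.

26.8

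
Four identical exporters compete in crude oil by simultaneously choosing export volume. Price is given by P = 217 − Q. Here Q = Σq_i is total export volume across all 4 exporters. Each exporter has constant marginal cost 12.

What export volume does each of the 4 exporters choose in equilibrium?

41

A representative exporter's profit is π_i = q_i(217 − Q) − 12q_i, with Q = q_i + Σ_{j≠i} q_j.
First-order condition: 205 − 2q_i − Σ_{j≠i} q_j = 0.
Imposing symmetry (q_j = q for all j) turns Σ_{j≠i} q_j into 3q, so 205 = 5q and q = 41.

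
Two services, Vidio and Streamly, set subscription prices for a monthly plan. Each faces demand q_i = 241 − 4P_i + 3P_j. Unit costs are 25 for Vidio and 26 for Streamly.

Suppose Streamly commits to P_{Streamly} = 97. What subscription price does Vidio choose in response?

79

Vidio's profit: π = (P_{Vidio} − 25)(241 − 4P_{Vidio} + 3P_{Streamly}).
∂π/∂P_{Vidio} = 341 − 8P_{Vidio} + 3P_{Streamly} = 0 ⇒ P_{Vidio} = 42.625 + 0.375P_{Streamly}.
At P_{Streamly} = 97: P_{Vidio} = 42.625 + 0.375·97 = 79.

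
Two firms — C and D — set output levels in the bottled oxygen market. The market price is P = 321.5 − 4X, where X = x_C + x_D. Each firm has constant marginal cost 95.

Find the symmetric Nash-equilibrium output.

18.875

Firm C's profit: π = x_C(321.5 − 4(x_C + x_D)) − 95x_C.
∂π/∂x_C = 226.5 − 8x_C − 4x_D = 0, so x_C = 28.3125 − 0.5x_D.
The game is symmetric, so in equilibrium x_D = x_C: the reaction function gives 1.5x_C = 28.3125, hence x_C = 18.875.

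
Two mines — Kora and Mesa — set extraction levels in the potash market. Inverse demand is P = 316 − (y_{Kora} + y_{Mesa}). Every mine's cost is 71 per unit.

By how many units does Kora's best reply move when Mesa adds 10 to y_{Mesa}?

-5

Mine Kora's profit: π = y_{Kora}(316 − (y_{Kora} + y_{Mesa})) − 71y_{Kora}.
∂π/∂y_{Kora} = 245 − 2y_{Kora} − y_{Mesa} = 0, so y_{Kora} = 122.5 − 0.5y_{Mesa}.
The reaction-function slope is −0.5, so a 10-unit rise in y_{Mesa} moves y_{Kora} by −0.5 × 10 = −5. Kora's best response falls — the actions are strategic substitutes.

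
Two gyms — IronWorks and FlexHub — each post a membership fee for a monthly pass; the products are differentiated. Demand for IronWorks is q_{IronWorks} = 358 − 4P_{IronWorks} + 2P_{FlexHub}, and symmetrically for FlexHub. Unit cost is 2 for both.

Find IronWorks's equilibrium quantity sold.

236

IronWorks's profit: π = (P_{IronWorks} − 2)(358 − 4P_{IronWorks} + 2P_{FlexHub}).
∂π/∂P_{IronWorks} = 366 − 8P_{IronWorks} + 2P_{FlexHub} = 0 ⇒ P_{IronWorks} = 45.75 + 0.25P_{FlexHub}.
Setting P_{IronWorks} = P_{FlexHub} in the reaction function: P_{IronWorks} = 45.75 + 0.25P_{IronWorks}, so P_{IronWorks} = 45.75 / 0.75 = 61.
q_{IronWorks} = 358 − 4·61 + 2·61 = 236.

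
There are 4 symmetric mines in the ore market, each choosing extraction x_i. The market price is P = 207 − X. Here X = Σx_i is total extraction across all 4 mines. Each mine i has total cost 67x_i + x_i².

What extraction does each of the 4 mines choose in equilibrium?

20

A representative mine's profit is π_i = x_i(207 − X) − 67x_i − x_i², with X = x_i + Σ_{j≠i} x_j.
First-order condition: 140 − 4x_i − Σ_{j≠i} x_j = 0.
In a symmetric equilibrium every mine chooses the same x, so Σ_{j≠i} x_j = 3x. The condition becomes 140 − 7x = 0, giving x = 140/7 = 20.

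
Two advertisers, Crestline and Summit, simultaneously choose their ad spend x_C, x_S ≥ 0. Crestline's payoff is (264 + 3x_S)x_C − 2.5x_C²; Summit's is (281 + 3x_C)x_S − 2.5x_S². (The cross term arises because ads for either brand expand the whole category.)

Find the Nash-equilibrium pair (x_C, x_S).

135.1875, 137.3125

Expanding Crestline's payoff: 264x_C + 3x_Sx_C − 2.5x_C².
∂π/∂x_C = 264 + 3x_S − 5x_C = 0, so x_C = 52.8 + 0.6x_S.
Likewise for Summit: x_S = 56.2 + 0.6x_C.
Plugging x_S into Crestline's best response: x_C = 52.8 + 0.6(56.2 + 0.6x_C) ⇒ 0.64x_C = 86.52, so x_C = 135.1875.
Then x_S = 56.2 + 0.6·135.1875 = 137.3125.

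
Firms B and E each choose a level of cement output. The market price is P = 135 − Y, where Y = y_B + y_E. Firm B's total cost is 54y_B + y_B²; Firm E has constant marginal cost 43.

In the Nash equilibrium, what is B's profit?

200

Firm B's profit: π = y_B(135 − (y_B + y_E)) − 54y_B − y_B².
∂π/∂y_B = 81 − 4y_B − y_E = 0, so y_B = 20.25 − 0.25y_E.
For E: ∂π/∂y_E = 92 − 2y_E − y_B = 0 ⇒ y_E = 46 − 0.5y_B.
Solving the two reaction functions simultaneously: (1 − (−0.25)(−0.5))y_B = 20.25 − 0.25·46, so 0.875y_B = 8.75 and y_B = 10.
Then y_E = 46 − 0.5·10 = 41.
Price P = 135 − 51 = 84.
B's profit: (84 − 54)·10 − (10)² = 200.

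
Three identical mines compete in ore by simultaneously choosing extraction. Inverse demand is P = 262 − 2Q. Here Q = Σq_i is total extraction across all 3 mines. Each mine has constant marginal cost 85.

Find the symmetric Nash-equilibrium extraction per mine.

A representative mine's profit is π_i = q_i(262 − 2Q) − 85q_i, with Q = q_i + Σ_{j≠i} q_j.
First-order condition: 177 − 4q_i − 2Σ_{j≠i} q_j = 0.
With identical mines, set every q_j = q: then 177 − 4q − 4q = 0, i.e. q = 177/8 = 22.125.

22.125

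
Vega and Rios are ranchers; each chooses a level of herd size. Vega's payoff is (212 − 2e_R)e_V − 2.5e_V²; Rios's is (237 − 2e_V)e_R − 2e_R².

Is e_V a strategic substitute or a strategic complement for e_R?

Expanding Vega's payoff: 212e_V − 2e_Re_V − 2.5e_V².
∂π/∂e_V = 212 − 2e_R − 5e_V = 0, so e_V = 42.4 − 0.4e_R.
The best-response slope de_V/de_R = −0.4 < 0: the reaction function is downward-sloping, so the choices are strategic substitutes.

strategic substitutes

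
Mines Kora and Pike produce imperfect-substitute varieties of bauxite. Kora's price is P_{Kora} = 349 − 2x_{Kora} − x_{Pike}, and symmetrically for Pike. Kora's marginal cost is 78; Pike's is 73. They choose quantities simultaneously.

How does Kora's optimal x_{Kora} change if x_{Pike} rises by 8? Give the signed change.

Mine Kora's profit: π = x_{Kora}(349 − 2x_{Kora} − x_{Pike}) − 78x_{Kora}.
∂π/∂x_{Kora} = 271 − 4x_{Kora} − x_{Pike} = 0 ⇒ x_{Kora} = 67.75 − 0.25x_{Pike}.
The reaction-function slope is −0.25, so an 8-unit rise in x_{Pike} moves x_{Kora} by −0.25 × 8 = −2. Kora's best response falls — the actions are strategic substitutes.

-2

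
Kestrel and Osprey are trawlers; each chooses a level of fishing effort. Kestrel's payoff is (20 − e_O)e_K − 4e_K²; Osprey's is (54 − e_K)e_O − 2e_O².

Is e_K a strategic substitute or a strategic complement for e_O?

Expanding Kestrel's payoff: 20e_K − e_Oe_K − 4e_K².
∂π/∂e_K = 20 − e_O − 8e_K = 0, so e_K = 2.5 − 0.125e_O.
The best-response slope de_K/de_O = −0.125 < 0: the reaction function is downward-sloping, so the choices are strategic substitutes.

strategic substitutes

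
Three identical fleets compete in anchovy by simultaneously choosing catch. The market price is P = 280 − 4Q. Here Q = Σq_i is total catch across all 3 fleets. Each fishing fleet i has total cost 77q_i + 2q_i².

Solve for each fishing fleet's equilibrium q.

10.15

A representative fishing fleet's profit is π_i = q_i(280 − 4Q) − 77q_i − 2q_i², with Q = q_i + Σ_{j≠i} q_j.
First-order condition: 203 − 12q_i − 4Σ_{j≠i} q_j = 0.
In a symmetric equilibrium every fishing fleet chooses the same q, so Σ_{j≠i} q_j = 2q. The condition becomes 203 − 20q = 0, giving q = 203/20 = 10.15.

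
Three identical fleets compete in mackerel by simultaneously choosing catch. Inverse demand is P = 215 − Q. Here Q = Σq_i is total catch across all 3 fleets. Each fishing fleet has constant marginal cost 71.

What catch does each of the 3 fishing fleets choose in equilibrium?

A representative fishing fleet's profit is π_i = q_i(215 − Q) − 71q_i, with Q = q_i + Σ_{j≠i} q_j.
First-order condition: 144 − 2q_i − Σ_{j≠i} q_j = 0.
In a symmetric equilibrium every fishing fleet chooses the same q, so Σ_{j≠i} q_j = 2q. The condition becomes 144 − 4q = 0, giving q = 144/4 = 36.

36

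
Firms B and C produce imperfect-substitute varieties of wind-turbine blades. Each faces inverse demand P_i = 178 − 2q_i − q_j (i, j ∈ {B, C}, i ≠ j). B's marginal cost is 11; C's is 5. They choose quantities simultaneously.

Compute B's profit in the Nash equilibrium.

Firm B's profit: π = q_B(178 − 2q_B − q_C) − 11q_B.
∂π/∂q_B = 167 − 4q_B − q_C = 0 ⇒ q_B = 41.75 − 0.25q_C.
Similarly q_C = 43.25 − 0.25q_B.
Plugging q_C into B's best response: q_B = 41.75 − 0.25(43.25 − 0.25q_B) ⇒ 0.9375q_B = 30.9375, so q_B = 33.
Then q_C = 43.25 − 0.25·33 = 35.
P_B = 178 − 2·33 − 35 = 77.
Profit = (77 − 11)·33 = 2178.

2178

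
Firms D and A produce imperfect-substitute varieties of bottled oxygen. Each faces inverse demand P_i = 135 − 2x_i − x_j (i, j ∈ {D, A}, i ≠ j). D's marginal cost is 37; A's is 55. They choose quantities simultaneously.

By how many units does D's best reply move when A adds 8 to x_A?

Firm D's profit: π = x_D(135 − 2x_D − x_A) − 37x_D.
∂π/∂x_D = 98 − 4x_D − x_A = 0 ⇒ x_D = 24.5 − 0.25x_A.
The reaction-function slope is −0.25, so an 8-unit rise in x_A moves x_D by −0.25 × 8 = −2. D's best response falls — the actions are strategic substitutes.

-2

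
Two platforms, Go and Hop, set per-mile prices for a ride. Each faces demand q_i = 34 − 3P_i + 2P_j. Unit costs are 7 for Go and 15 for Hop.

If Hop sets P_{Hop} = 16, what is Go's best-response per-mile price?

14.5

Go's profit: π = (P_{Go} − 7)(34 − 3P_{Go} + 2P_{Hop}).
∂π/∂P_{Go} = 55 − 6P_{Go} + 2P_{Hop} = 0 ⇒ P_{Go} = 55/6 + (1/3)P_{Hop}.
At P_{Hop} = 16: P_{Go} = 55/6 + (1/3)·16 = 14.5.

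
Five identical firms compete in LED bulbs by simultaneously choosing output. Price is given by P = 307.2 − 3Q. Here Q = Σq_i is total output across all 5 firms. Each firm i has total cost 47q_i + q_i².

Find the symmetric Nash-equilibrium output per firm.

13.01

A representative firm's profit is π_i = q_i(307.2 − 3Q) − 47q_i − q_i², with Q = q_i + Σ_{j≠i} q_j.
First-order condition: 260.2 − 8q_i − 3Σ_{j≠i} q_j = 0.
In a symmetric equilibrium every firm chooses the same q, so Σ_{j≠i} q_j = 4q. The condition becomes 260.2 − 20q = 0, giving q = 260.2/20 = 13.01.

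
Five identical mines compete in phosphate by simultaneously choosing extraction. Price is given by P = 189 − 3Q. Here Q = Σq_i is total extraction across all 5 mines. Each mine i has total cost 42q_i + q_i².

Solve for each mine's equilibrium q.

7.35

A representative mine's profit is π_i = q_i(189 − 3Q) − 42q_i − q_i², with Q = q_i + Σ_{j≠i} q_j.
First-order condition: 147 − 8q_i − 3Σ_{j≠i} q_j = 0.
In a symmetric equilibrium every mine chooses the same q, so Σ_{j≠i} q_j = 4q. The condition becomes 147 − 20q = 0, giving q = 147/20 = 7.35.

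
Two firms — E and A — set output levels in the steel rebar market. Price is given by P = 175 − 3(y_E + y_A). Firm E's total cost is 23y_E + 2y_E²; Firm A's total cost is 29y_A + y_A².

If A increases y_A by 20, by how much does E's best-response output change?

-6

Firm E's profit: π = y_E(175 − 3(y_E + y_A)) − 23y_E − 2y_E².
∂π/∂y_E = 152 − 10y_E − 3y_A = 0, so y_E = 15.2 − 0.3y_A.
The reaction-function slope is −0.3, so a 20-unit rise in y_A moves y_E by −0.3 × 20 = −6. E's best response falls — the actions are strategic substitutes.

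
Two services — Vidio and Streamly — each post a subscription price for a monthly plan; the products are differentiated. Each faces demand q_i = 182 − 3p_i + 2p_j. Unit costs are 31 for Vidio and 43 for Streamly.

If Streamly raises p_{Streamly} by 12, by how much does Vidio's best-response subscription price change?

Vidio's profit: π = (p_{Vidio} − 31)(182 − 3p_{Vidio} + 2p_{Streamly}).
∂π/∂p_{Vidio} = 275 − 6p_{Vidio} + 2p_{Streamly} = 0 ⇒ p_{Vidio} = 275/6 + (1/3)p_{Streamly}.
The reaction-function slope is 1/3, so a 12-unit rise in p_{Streamly} moves p_{Vidio} by 1/3 × 12 = 4. Vidio's best response rises — the actions are strategic complements.

4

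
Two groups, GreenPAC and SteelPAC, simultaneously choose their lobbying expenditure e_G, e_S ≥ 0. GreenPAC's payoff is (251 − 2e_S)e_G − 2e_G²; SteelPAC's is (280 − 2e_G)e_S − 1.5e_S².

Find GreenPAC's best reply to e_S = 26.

Expanding GreenPAC's payoff: 251e_G − 2e_Se_G − 2e_G².
∂π/∂e_G = 251 − 2e_S − 4e_G = 0, so e_G = 62.75 − 0.5e_S.
At e_S = 26: e_G = 62.75 − 0.5·26 = 49.75.

49.75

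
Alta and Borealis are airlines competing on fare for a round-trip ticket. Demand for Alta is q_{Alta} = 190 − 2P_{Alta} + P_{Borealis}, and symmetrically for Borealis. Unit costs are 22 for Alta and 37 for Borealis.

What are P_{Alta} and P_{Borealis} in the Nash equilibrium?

80, 86

Alta's profit: π = (P_{Alta} − 22)(190 − 2P_{Alta} + P_{Borealis}).
∂π/∂P_{Alta} = 234 − 4P_{Alta} + P_{Borealis} = 0 ⇒ P_{Alta} = 58.5 + 0.25P_{Borealis}.
Similarly P_{Borealis} = 66 + 0.25P_{Alta}.
Substituting the second reaction function into the first: P_{Alta} = 58.5 + 0.25(66 + 0.25P_{Alta}), which gives 0.9375P_{Alta} = 75 ⇒ P_{Alta} = 80.
Then P_{Borealis} = 66 + 0.25·80 = 86.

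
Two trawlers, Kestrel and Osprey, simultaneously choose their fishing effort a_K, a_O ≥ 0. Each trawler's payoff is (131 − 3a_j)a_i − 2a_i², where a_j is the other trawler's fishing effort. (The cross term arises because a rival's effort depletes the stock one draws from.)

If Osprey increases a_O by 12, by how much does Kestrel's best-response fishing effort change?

Kestrel's payoff is (131 − 3a_O)a_K − 2a_K².
∂π/∂a_K = 131 − 3a_O − 4a_K = 0, so a_K = 32.75 − 0.75a_O.
The reaction-function slope is −0.75, so a 12-unit rise in a_O moves a_K by −0.75 × 12 = −9. Kestrel's best response falls — the actions are strategic substitutes.

-9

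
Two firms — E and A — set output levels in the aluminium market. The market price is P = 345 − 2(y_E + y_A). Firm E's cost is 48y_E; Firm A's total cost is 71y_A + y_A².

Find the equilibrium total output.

Firm E's profit: π = y_E(345 − 2(y_E + y_A)) − 48y_E.
∂π/∂y_E = 297 − 4y_E − 2y_A = 0, so y_E = 74.25 − 0.5y_A.
For A: ∂π/∂y_A = 274 − 6y_A − 2y_E = 0 ⇒ y_A = 137/3 − (1/3)y_E.
Plugging y_A into E's best response: y_E = 74.25 − 0.5(137/3 − (1/3)y_E) ⇒ (5/6)y_E = 617/12, so y_E = 61.7.
Then y_A = 137/3 − (1/3)·61.7 = 25.1.
Total output: 61.7 + 25.1 = 86.8.

86.8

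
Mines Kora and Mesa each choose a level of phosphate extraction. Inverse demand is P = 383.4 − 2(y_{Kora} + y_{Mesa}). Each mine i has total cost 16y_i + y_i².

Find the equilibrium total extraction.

Mine Kora's profit: π = y_{Kora}(383.4 − 2(y_{Kora} + y_{Mesa})) − 16y_{Kora} − y_{Kora}².
∂π/∂y_{Kora} = 367.4 − 6y_{Kora} − 2y_{Mesa} = 0, so y_{Kora} = 1837/30 − (1/3)y_{Mesa}.
Setting y_{Kora} = y_{Mesa} in the reaction function: y_{Kora} = 1837/30 − (1/3)y_{Kora}, so y_{Kora} = (1837/30) / (4/3) = 45.925.
Total extraction: 45.925 + 45.925 = 91.85.

91.85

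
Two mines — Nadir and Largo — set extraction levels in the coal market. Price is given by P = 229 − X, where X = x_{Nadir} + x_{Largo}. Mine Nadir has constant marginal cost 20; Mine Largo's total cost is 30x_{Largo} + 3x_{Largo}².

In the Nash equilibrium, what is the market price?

118.2

Mine Nadir's profit: π = x_{Nadir}(229 − (x_{Nadir} + x_{Largo})) − 20x_{Nadir}.
∂π/∂x_{Nadir} = 209 − 2x_{Nadir} − x_{Largo} = 0, so x_{Nadir} = 104.5 − 0.5x_{Largo}.
For Largo: ∂π/∂x_{Largo} = 199 − 8x_{Largo} − x_{Nadir} = 0 ⇒ x_{Largo} = 24.875 − 0.125x_{Nadir}.
Solving the two reaction functions simultaneously: (1 − (−0.5)(−0.125))x_{Nadir} = 104.5 − 0.5·24.875, so 0.9375x_{Nadir} = 92.0625 and x_{Nadir} = 98.2.
Then x_{Largo} = 24.875 − 0.125·98.2 = 12.6.
Equilibrium price: P = 229 − 110.8 = 118.2.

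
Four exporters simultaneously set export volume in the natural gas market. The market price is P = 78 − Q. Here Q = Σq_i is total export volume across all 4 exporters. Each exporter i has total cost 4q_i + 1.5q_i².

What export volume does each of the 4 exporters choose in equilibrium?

A representative exporter's profit is π_i = q_i(78 − Q) − 4q_i − 1.5q_i², with Q = q_i + Σ_{j≠i} q_j.
First-order condition: 74 − 5q_i − Σ_{j≠i} q_j = 0.
In a symmetric equilibrium every exporter chooses the same q, so Σ_{j≠i} q_j = 3q. The condition becomes 74 − 8q = 0, giving q = 74/8 = 9.25.

9.25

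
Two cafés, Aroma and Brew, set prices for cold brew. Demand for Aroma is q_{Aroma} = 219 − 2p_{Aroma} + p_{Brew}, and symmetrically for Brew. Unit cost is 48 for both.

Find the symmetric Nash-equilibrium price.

105

Aroma's profit: π = (p_{Aroma} − 48)(219 − 2p_{Aroma} + p_{Brew}).
∂π/∂p_{Aroma} = 315 − 4p_{Aroma} + p_{Brew} = 0 ⇒ p_{Aroma} = 78.75 + 0.25p_{Brew}.
The game is symmetric, so in equilibrium p_{Brew} = p_{Aroma}: the reaction function gives 0.75p_{Aroma} = 78.75, hence p_{Aroma} = 105.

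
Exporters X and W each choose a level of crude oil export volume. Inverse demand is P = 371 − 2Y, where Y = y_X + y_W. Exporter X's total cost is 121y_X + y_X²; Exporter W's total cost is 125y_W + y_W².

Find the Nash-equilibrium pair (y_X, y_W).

Exporter X's profit: π = y_X(371 − 2(y_X + y_W)) − 121y_X − y_X².
∂π/∂y_X = 250 − 6y_X − 2y_W = 0, so y_X = 125/3 − (1/3)y_W.
By the same steps for W: y_W = 41 − (1/3)y_X.
Plugging y_W into X's best response: y_X = 125/3 − (1/3)(41 − (1/3)y_X) ⇒ (8/9)y_X = 28, so y_X = 31.5.
Then y_W = 41 − (1/3)·31.5 = 30.5.

31.5, 30.5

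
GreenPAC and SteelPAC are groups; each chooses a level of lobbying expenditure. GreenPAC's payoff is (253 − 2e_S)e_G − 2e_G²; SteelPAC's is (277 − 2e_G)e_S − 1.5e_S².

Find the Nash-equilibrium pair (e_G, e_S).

Expanding GreenPAC's payoff: 253e_G − 2e_Se_G − 2e_G².
∂π/∂e_G = 253 − 2e_S − 4e_G = 0, so e_G = 63.25 − 0.5e_S.
Likewise for SteelPAC: e_S = 277/3 − (2/3)e_G.
Substituting the second reaction function into the first: e_G = 63.25 − 0.5(277/3 − (2/3)e_G), which gives (2/3)e_G = 205/12 ⇒ e_G = 25.625.
Then e_S = 277/3 − (2/3)·25.625 = 75.25.

25.625, 75.25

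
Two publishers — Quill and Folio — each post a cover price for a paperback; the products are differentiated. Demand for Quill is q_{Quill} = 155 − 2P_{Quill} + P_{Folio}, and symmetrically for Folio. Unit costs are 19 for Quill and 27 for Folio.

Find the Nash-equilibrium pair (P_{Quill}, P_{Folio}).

Quill's profit: π = (P_{Quill} − 19)(155 − 2P_{Quill} + P_{Folio}).
∂π/∂P_{Quill} = 193 − 4P_{Quill} + P_{Folio} = 0 ⇒ P_{Quill} = 48.25 + 0.25P_{Folio}.
Similarly P_{Folio} = 52.25 + 0.25P_{Quill}.
Solving the two reaction functions simultaneously: (1 − (0.25)(0.25))P_{Quill} = 48.25 + 0.25·52.25, so 0.9375P_{Quill} = 61.3125 and P_{Quill} = 65.4.
Then P_{Folio} = 52.25 + 0.25·65.4 = 68.6.

65.4, 68.6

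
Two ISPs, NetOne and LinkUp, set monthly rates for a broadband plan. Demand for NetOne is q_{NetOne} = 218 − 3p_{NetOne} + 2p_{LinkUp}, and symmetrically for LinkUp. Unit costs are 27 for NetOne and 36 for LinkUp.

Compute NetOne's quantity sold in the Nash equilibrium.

NetOne's profit: π = (p_{NetOne} − 27)(218 − 3p_{NetOne} + 2p_{LinkUp}).
∂π/∂p_{NetOne} = 299 − 6p_{NetOne} + 2p_{LinkUp} = 0 ⇒ p_{NetOne} = 299/6 + (1/3)p_{LinkUp}.
Similarly p_{LinkUp} = 163/3 + (1/3)p_{NetOne}.
Plugging p_{LinkUp} into NetOne's best response: p_{NetOne} = 299/6 + (1/3)(163/3 + (1/3)p_{NetOne}) ⇒ (8/9)p_{NetOne} = 1223/18, so p_{NetOne} = 76.4375.
Then p_{LinkUp} = 163/3 + (1/3)·76.4375 = 79.8125.
q_{NetOne} = 218 − 3·76.4375 + 2·79.8125 = 148.3125.

148.3125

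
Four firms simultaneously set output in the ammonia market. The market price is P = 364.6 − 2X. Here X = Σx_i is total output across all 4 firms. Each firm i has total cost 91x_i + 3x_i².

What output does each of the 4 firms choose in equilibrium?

17.1

A representative firm's profit is π_i = x_i(364.6 − 2X) − 91x_i − 3x_i², with X = x_i + Σ_{j≠i} x_j.
First-order condition: 273.6 − 10x_i − 2Σ_{j≠i} x_j = 0.
With identical firms, set every x_j = x: then 273.6 − 10x − 6x = 0, i.e. x = 273.6/16 = 17.1.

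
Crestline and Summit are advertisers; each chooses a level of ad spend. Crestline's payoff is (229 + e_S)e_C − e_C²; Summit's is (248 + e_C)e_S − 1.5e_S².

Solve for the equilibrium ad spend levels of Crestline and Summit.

187, 145

Expanding Crestline's payoff: 229e_C + e_Se_C − e_C².
∂π/∂e_C = 229 + e_S − 2e_C = 0, so e_C = 114.5 + 0.5e_S.
Likewise for Summit: e_S = 248/3 + (1/3)e_C.
Solving the two reaction functions simultaneously: (1 − (0.5)(1/3))e_C = 114.5 + 0.5·(248/3), so (5/6)e_C = 935/6 and e_C = 187.
Then e_S = 248/3 + (1/3)·187 = 145.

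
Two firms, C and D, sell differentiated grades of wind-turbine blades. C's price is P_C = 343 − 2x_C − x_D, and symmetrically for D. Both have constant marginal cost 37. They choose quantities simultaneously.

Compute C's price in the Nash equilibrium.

Firm C's profit: π = x_C(343 − 2x_C − x_D) − 37x_C.
∂π/∂x_C = 306 − 4x_C − x_D = 0 ⇒ x_C = 76.5 − 0.25x_D.
By symmetry x_D = x_C; substituting into the reaction function, 1.25x_C = 76.5 and x_C = 61.2.
P_C = 343 − 2·61.2 − 61.2 = 159.4.

159.4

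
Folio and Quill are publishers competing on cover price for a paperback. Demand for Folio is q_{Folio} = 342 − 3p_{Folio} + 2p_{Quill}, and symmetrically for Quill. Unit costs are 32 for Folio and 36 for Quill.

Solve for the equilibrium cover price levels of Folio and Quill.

Folio's profit: π = (p_{Folio} − 32)(342 − 3p_{Folio} + 2p_{Quill}).
∂π/∂p_{Folio} = 438 − 6p_{Folio} + 2p_{Quill} = 0 ⇒ p_{Folio} = 73 + (1/3)p_{Quill}.
Similarly p_{Quill} = 75 + (1/3)p_{Folio}.
Substituting the second reaction function into the first: p_{Folio} = 73 + (1/3)(75 + (1/3)p_{Folio}), which gives (8/9)p_{Folio} = 98 ⇒ p_{Folio} = 110.25.
Then p_{Quill} = 75 + (1/3)·110.25 = 111.75.

110.25, 111.75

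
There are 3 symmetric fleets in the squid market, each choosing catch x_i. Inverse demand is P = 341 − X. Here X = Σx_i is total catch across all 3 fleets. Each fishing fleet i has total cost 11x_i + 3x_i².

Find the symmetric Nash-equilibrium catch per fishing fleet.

33

A representative fishing fleet's profit is π_i = x_i(341 − X) − 11x_i − 3x_i², with X = x_i + Σ_{j≠i} x_j.
First-order condition: 330 − 8x_i − Σ_{j≠i} x_j = 0.
Imposing symmetry (x_j = x for all j) turns Σ_{j≠i} x_j into 2x, so 330 = 10x and x = 33.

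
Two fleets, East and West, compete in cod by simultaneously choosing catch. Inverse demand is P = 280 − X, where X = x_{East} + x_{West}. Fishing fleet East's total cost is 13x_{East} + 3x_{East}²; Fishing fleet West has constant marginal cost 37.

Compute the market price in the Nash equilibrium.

148.8

Fishing fleet East's profit: π = x_{East}(280 − (x_{East} + x_{West})) − 13x_{East} − 3x_{East}².
∂π/∂x_{East} = 267 − 8x_{East} − x_{West} = 0, so x_{East} = 33.375 − 0.125x_{West}.
For West: ∂π/∂x_{West} = 243 − 2x_{West} − x_{East} = 0 ⇒ x_{West} = 121.5 − 0.5x_{East}.
Plugging x_{West} into East's best response: x_{East} = 33.375 − 0.125(121.5 − 0.5x_{East}) ⇒ 0.9375x_{East} = 18.1875, so x_{East} = 19.4.
Then x_{West} = 121.5 − 0.5·19.4 = 111.8.
Equilibrium price: P = 280 − 131.2 = 148.8.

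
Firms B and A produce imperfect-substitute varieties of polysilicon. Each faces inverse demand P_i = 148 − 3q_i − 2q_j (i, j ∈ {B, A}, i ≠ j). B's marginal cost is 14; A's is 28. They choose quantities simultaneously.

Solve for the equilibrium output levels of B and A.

Firm B's profit: π = q_B(148 − 3q_B − 2q_A) − 14q_B.
∂π/∂q_B = 134 − 6q_B − 2q_A = 0 ⇒ q_B = 67/3 − (1/3)q_A.
Similarly q_A = 20 − (1/3)q_B.
Plugging q_A into B's best response: q_B = 67/3 − (1/3)(20 − (1/3)q_B) ⇒ (8/9)q_B = 47/3, so q_B = 17.625.
Then q_A = 20 − (1/3)·17.625 = 14.125.

17.625, 14.125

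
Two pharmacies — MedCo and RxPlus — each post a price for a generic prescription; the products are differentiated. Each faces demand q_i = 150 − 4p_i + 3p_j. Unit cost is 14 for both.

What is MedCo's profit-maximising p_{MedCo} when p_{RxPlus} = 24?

MedCo's profit: π = (p_{MedCo} − 14)(150 − 4p_{MedCo} + 3p_{RxPlus}).
∂π/∂p_{MedCo} = 206 − 8p_{MedCo} + 3p_{RxPlus} = 0 ⇒ p_{MedCo} = 25.75 + 0.375p_{RxPlus}.
At p_{RxPlus} = 24: p_{MedCo} = 25.75 + 0.375·24 = 34.75.

34.75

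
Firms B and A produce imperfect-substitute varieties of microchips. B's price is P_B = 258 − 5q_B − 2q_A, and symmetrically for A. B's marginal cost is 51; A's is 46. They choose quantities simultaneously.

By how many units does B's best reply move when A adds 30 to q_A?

-6

Firm B's profit: π = q_B(258 − 5q_B − 2q_A) − 51q_B.
∂π/∂q_B = 207 − 10q_B − 2q_A = 0 ⇒ q_B = 20.7 − 0.2q_A.
The reaction-function slope is −0.2, so a 30-unit rise in q_A moves q_B by −0.2 × 30 = −6. B's best response falls — the actions are strategic substitutes.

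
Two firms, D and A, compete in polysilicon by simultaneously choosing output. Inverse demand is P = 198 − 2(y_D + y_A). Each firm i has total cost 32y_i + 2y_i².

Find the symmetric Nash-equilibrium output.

Firm D's profit: π = y_D(198 − 2(y_D + y_A)) − 32y_D − 2y_D².
∂π/∂y_D = 166 − 8y_D − 2y_A = 0, so y_D = 20.75 − 0.25y_A.
By symmetry y_A = y_D; substituting into the reaction function, 1.25y_D = 20.75 and y_D = 16.6.

16.6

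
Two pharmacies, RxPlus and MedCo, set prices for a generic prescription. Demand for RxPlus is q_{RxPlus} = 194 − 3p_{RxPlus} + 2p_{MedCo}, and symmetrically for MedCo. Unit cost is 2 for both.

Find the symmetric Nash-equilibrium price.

RxPlus's profit: π = (p_{RxPlus} − 2)(194 − 3p_{RxPlus} + 2p_{MedCo}).
∂π/∂p_{RxPlus} = 200 − 6p_{RxPlus} + 2p_{MedCo} = 0 ⇒ p_{RxPlus} = 100/3 + (1/3)p_{MedCo}.
Setting p_{RxPlus} = p_{MedCo} in the reaction function: p_{RxPlus} = 100/3 + (1/3)p_{RxPlus}, so p_{RxPlus} = (100/3) / (2/3) = 50.

50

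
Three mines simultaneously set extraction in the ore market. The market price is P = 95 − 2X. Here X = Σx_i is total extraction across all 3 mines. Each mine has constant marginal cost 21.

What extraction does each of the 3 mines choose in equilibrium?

A representative mine's profit is π_i = x_i(95 − 2X) − 21x_i, with X = x_i + Σ_{j≠i} x_j.
First-order condition: 74 − 4x_i − 2Σ_{j≠i} x_j = 0.
In a symmetric equilibrium every mine chooses the same x, so Σ_{j≠i} x_j = 2x. The condition becomes 74 − 8x = 0, giving x = 74/8 = 9.25.

9.25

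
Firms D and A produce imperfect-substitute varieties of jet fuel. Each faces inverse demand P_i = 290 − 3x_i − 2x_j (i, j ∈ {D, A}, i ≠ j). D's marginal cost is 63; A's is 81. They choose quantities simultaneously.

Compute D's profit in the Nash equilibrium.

Firm D's profit: π = x_D(290 − 3x_D − 2x_A) − 63x_D.
∂π/∂x_D = 227 − 6x_D − 2x_A = 0 ⇒ x_D = 227/6 − (1/3)x_A.
Similarly x_A = 209/6 − (1/3)x_D.
Plugging x_A into D's best response: x_D = 227/6 − (1/3)(209/6 − (1/3)x_D) ⇒ (8/9)x_D = 236/9, so x_D = 29.5.
Then x_A = 209/6 − (1/3)·29.5 = 25.
P_D = 290 − 3·29.5 − 2·25 = 151.5.
Profit = (151.5 − 63)·29.5 = 2610.75.

2610.75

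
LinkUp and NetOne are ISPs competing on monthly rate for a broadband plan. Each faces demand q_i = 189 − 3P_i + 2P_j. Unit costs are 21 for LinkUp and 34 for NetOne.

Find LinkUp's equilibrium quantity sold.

LinkUp's profit: π = (P_{LinkUp} − 21)(189 − 3P_{LinkUp} + 2P_{NetOne}).
∂π/∂P_{LinkUp} = 252 − 6P_{LinkUp} + 2P_{NetOne} = 0 ⇒ P_{LinkUp} = 42 + (1/3)P_{NetOne}.
Similarly P_{NetOne} = 48.5 + (1/3)P_{LinkUp}.
Solving the two reaction functions simultaneously: (1 − (1/3)(1/3))P_{LinkUp} = 42 + (1/3)·48.5, so (8/9)P_{LinkUp} = 349/6 and P_{LinkUp} = 65.4375.
Then P_{NetOne} = 48.5 + (1/3)·65.4375 = 70.3125.
q_{LinkUp} = 189 − 3·65.4375 + 2·70.3125 = 133.3125.

133.3125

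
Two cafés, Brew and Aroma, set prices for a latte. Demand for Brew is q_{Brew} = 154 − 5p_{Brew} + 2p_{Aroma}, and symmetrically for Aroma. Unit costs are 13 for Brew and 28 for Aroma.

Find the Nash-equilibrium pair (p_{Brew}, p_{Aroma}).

Brew's profit: π = (p_{Brew} − 13)(154 − 5p_{Brew} + 2p_{Aroma}).
∂π/∂p_{Brew} = 219 − 10p_{Brew} + 2p_{Aroma} = 0 ⇒ p_{Brew} = 21.9 + 0.2p_{Aroma}.
Similarly p_{Aroma} = 29.4 + 0.2p_{Brew}.
Plugging p_{Aroma} into Brew's best response: p_{Brew} = 21.9 + 0.2(29.4 + 0.2p_{Brew}) ⇒ 0.96p_{Brew} = 27.78, so p_{Brew} = 28.9375.
Then p_{Aroma} = 29.4 + 0.2·28.9375 = 35.1875.

28.9375, 35.1875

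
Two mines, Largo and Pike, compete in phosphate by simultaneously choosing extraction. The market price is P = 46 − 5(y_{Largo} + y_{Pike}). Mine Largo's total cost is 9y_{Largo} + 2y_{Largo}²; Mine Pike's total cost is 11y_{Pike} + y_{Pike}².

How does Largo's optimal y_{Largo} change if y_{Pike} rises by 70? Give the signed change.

-25

Mine Largo's profit: π = y_{Largo}(46 − 5(y_{Largo} + y_{Pike})) − 9y_{Largo} − 2y_{Largo}².
∂π/∂y_{Largo} = 37 − 14y_{Largo} − 5y_{Pike} = 0, so y_{Largo} = 37/14 − (5/14)y_{Pike}.
The reaction-function slope is −5/14, so a 70-unit rise in y_{Pike} moves y_{Largo} by −5/14 × 70 = −25. Largo's best response falls — the actions are strategic substitutes.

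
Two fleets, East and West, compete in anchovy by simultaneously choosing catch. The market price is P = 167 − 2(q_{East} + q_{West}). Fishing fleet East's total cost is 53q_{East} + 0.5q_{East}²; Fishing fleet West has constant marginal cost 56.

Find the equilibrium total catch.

Fishing fleet East's profit: π = q_{East}(167 − 2(q_{East} + q_{West})) − 53q_{East} − 0.5q_{East}².
∂π/∂q_{East} = 114 − 5q_{East} − 2q_{West} = 0, so q_{East} = 22.8 − 0.4q_{West}.
For West: ∂π/∂q_{West} = 111 − 4q_{West} − 2q_{East} = 0 ⇒ q_{West} = 27.75 − 0.5q_{East}.
Solving the two reaction functions simultaneously: (1 − (−0.4)(−0.5))q_{East} = 22.8 − 0.4·27.75, so 0.8q_{East} = 11.7 and q_{East} = 14.625.
Then q_{West} = 27.75 − 0.5·14.625 = 20.4375.
Total catch: 14.625 + 20.4375 = 35.0625.

35.0625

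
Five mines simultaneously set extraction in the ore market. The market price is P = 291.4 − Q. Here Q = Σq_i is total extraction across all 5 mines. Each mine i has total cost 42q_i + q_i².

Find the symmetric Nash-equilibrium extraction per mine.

A representative mine's profit is π_i = q_i(291.4 − Q) − 42q_i − q_i², with Q = q_i + Σ_{j≠i} q_j.
First-order condition: 249.4 − 4q_i − Σ_{j≠i} q_j = 0.
In a symmetric equilibrium every mine chooses the same q, so Σ_{j≠i} q_j = 4q. The condition becomes 249.4 − 8q = 0, giving q = 249.4/8 = 31.175.

31.175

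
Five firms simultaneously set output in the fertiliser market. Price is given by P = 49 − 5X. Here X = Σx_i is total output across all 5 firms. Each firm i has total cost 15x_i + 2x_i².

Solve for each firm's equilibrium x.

A representative firm's profit is π_i = x_i(49 − 5X) − 15x_i − 2x_i², with X = x_i + Σ_{j≠i} x_j.
First-order condition: 34 − 14x_i − 5Σ_{j≠i} x_j = 0.
In a symmetric equilibrium every firm chooses the same x, so Σ_{j≠i} x_j = 4x. The condition becomes 34 − 34x = 0, giving x = 34/34 = 1.

1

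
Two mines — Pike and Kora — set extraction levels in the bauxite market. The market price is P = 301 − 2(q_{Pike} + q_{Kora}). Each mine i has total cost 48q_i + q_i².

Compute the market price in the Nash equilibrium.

174.5

Mine Pike's profit: π = q_{Pike}(301 − 2(q_{Pike} + q_{Kora})) − 48q_{Pike} − q_{Pike}².
∂π/∂q_{Pike} = 253 − 6q_{Pike} − 2q_{Kora} = 0, so q_{Pike} = 253/6 − (1/3)q_{Kora}.
The game is symmetric, so in equilibrium q_{Kora} = q_{Pike}: the reaction function gives (4/3)q_{Pike} = 253/6, hence q_{Pike} = 31.625.
Equilibrium price: P = 301 − 2·63.25 = 174.5.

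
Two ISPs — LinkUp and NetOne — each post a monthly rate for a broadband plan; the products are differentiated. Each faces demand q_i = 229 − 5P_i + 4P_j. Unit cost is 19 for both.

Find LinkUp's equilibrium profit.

6125

LinkUp's profit: π = (P_{LinkUp} − 19)(229 − 5P_{LinkUp} + 4P_{NetOne}).
∂π/∂P_{LinkUp} = 324 − 10P_{LinkUp} + 4P_{NetOne} = 0 ⇒ P_{LinkUp} = 32.4 + 0.4P_{NetOne}.
Setting P_{LinkUp} = P_{NetOne} in the reaction function: P_{LinkUp} = 32.4 + 0.4P_{LinkUp}, so P_{LinkUp} = 32.4 / 0.6 = 54.
q_{LinkUp} = 229 − 5·54 + 4·54 = 175.
Profit = (54 − 19)·175 = 6125.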